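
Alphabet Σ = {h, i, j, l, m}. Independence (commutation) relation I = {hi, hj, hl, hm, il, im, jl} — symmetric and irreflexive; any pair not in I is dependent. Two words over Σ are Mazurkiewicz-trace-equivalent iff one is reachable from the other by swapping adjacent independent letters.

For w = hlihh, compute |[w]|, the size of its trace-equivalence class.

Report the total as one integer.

piece 0:h — minimal
piece 1:l — minimal
piece 2:i — minimal
piece 3:h rests on {0:h}
piece 4:h rests on {3:h}
minimal pieces: {0:h, 1:l, 2:i}
ways to finish when only these pieces remain (= sum over removing one remaining piece with nothing left below it):
  1 left: {1}→1  {2}→1  {4}→1
  2 left: {1,2}→2  {1,4}→2  {2,4}→2  {3,4}→1
  3 left: {0,3,4}→1  {1,2,4}→6  {1,3,4}→3  {2,3,4}→3
  placing 0:h first → 12 extensions
  placing 1:l first → 4 extensions
  placing 2:i first → 4 extensions
total linear extensions = 20

20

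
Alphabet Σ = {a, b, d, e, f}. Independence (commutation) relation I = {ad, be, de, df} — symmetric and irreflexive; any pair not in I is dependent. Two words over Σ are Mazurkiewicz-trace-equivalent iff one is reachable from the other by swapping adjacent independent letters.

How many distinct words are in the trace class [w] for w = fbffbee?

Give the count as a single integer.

0(f) covers ∅
1(b) covers 0:f
2(f) covers 1:b
3(f) covers 2:f
4(b) covers 3:f
5(e) covers 3:f
6(e) covers 5:e
floor of heap: 0:f
completions by unplaced set U, small U first (add the entries for U minus each lowest piece of U):
  |U|=1: {4}:1  {6}:1
  |U|=2: {4,6}:2  {5,6}:1
  |U|=3: {4,5,6}:3
  |U|=4: {3,4,5,6}:3
  |U|=5: {2,3,4,5,6}:3
  start at 0(f): 3

3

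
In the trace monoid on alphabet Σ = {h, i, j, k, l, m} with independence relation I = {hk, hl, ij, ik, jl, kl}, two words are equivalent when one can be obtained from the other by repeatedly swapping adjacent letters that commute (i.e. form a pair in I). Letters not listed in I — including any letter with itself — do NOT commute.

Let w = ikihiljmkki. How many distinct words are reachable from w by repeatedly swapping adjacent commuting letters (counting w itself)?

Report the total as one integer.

drop 0:i onto floor
drop 1:k onto floor
drop 2:i onto {0:i}
drop 3:h onto {2:i}
drop 4:i onto {3:h}
drop 5:l onto {4:i}
drop 6:j onto {1:k, 3:h}
drop 7:m onto {5:l, 6:j}
drop 8:k onto {7:m}
drop 9:k onto {8:k}
drop 10:i onto {7:m}
ground layer = {0:i, 1:k}
drop-orders for the pieces not yet dropped (sum over which currently-grounded one goes next):
  1 to go: {9} 1  {10} 1
  2 to go: {8,9} 1  {9,10} 2
  3 to go: {8,9,10} 3
  4 to go: {7,8,9,10} 3
  5 to go: {5,7,8,9,10} 3  {6,7,8,9,10} 3
  6 to go: {1,6,7,8,9,10} 3  {4,5,7,8,9,10} 3  {5,6,7,8,9,10} 6
  7 to go: {1,5,6,7,8,9,10} 9  {4,5,6,7,8,9,10} 9
  8 to go: {1,4,5,6,7,8,9,10} 18  {3,4,5,6,7,8,9,10} 9
  9 to go: {1,3,4,5,6,7,8,9,10} 27  {2,3,4,5,6,7,8,9,10} 9
  if 0:i drops first: 36 orders
  if 1:k drops first: 9 orders
heap linearizations: 45

45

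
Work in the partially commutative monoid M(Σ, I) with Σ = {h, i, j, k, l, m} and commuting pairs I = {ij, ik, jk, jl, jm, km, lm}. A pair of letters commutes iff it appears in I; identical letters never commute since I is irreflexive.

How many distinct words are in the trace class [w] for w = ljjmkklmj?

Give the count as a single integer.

piece 0:l — minimal
piece 1:j — minimal
piece 2:j rests on {1:j}
piece 3:m — minimal
piece 4:k rests on {0:l}
piece 5:k rests on {4:k}
piece 6:l rests on {5:k}
piece 7:m rests on {3:m}
piece 8:j rests on {2:j}
minimal pieces: {0:l, 1:j, 3:m}
ways to finish when only these pieces remain (= sum over removing one remaining piece with nothing left below it):
  1 left: {6}→1  {7}→1  {8}→1
  2 left: {2,8}→1  {3,7}→1  {5,6}→1  {6,7}→2  {6,8}→2  {7,8}→2
  3 left: {1,2,8}→1  {2,6,8}→3  {2,7,8}→3  {3,6,7}→3  {3,7,8}→3  {4,5,6}→1  {5,6,7}→3  {5,6,8}→3  {6,7,8}→6
  4 left: {0,4,5,6}→1  {1,2,6,8}→4  {1,2,7,8}→4  {2,3,7,8}→6  {2,5,6,8}→6  {2,6,7,8}→12  {3,5,6,7}→6  {3,6,7,8}→12  {4,5,6,7}→4  {4,5,6,8}→4  {5,6,7,8}→12
  5 left: {0,4,5,6,7}→5  {0,4,5,6,8}→5  {1,2,3,7,8}→10  {1,2,5,6,8}→10  {1,2,6,7,8}→20  {2,3,6,7,8}→30  {2,4,5,6,8}→10  {2,5,6,7,8}→30  {3,4,5,6,7}→10  {3,5,6,7,8}→30  {4,5,6,7,8}→20
  6 left: {0,2,4,5,6,8}→15  {0,3,4,5,6,7}→15  {0,4,5,6,7,8}→30  {1,2,3,6,7,8}→60  {1,2,4,5,6,8}→20  {1,2,5,6,7,8}→60  {2,3,5,6,7,8}→90  {2,4,5,6,7,8}→60  {3,4,5,6,7,8}→60
  7 left: {0,1,2,4,5,6,8}→35  {0,2,4,5,6,7,8}→105  {0,3,4,5,6,7,8}→105  {1,2,3,5,6,7,8}→210  {1,2,4,5,6,7,8}→140  {2,3,4,5,6,7,8}→210
  placing 0:l first → 560 extensions
  placing 1:j first → 420 extensions
  placing 3:m first → 280 extensions
total linear extensions = 1260

1260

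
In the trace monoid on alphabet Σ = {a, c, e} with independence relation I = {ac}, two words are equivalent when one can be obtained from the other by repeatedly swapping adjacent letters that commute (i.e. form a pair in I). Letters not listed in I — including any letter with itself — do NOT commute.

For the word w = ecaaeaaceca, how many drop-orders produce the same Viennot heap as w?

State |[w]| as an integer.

18

drop 0:e onto floor
drop 1:c onto {0:e}
drop 2:a onto {0:e}
drop 3:a onto {2:a}
drop 4:e onto {1:c, 3:a}
drop 5:a onto {4:e}
drop 6:a onto {5:a}
drop 7:c onto {4:e}
drop 8:e onto {6:a, 7:c}
drop 9:c onto {8:e}
drop 10:a onto {8:e}
ground layer = {0:e}
drop-orders for the pieces not yet dropped (sum over which currently-grounded one goes next):
  1 to go: {9} 1  {10} 1
  2 to go: {9,10} 2
  3 to go: {8,9,10} 2
  4 to go: {6,8,9,10} 2  {7,8,9,10} 2
  5 to go: {5,6,8,9,10} 2  {6,7,8,9,10} 4
  6 to go: {5,6,7,8,9,10} 6
  7 to go: {4,5,6,7,8,9,10} 6
  8 to go: {1,4,5,6,7,8,9,10} 6  {3,4,5,6,7,8,9,10} 6
  9 to go: {1,3,4,5,6,7,8,9,10} 12  {2,3,4,5,6,7,8,9,10} 6
  if 0:e drops first: 18 orders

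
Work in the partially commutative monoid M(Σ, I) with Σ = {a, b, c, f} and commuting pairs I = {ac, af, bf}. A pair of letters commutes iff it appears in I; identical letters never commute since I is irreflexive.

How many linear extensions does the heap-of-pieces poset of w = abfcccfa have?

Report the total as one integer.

0(a) covers ∅
1(b) covers 0:a
2(f) covers ∅
3(c) covers 1:b, 2:f
4(c) covers 3:c
5(c) covers 4:c
6(f) covers 5:c
7(a) covers 1:b
floor of heap: 0:a, 2:f
completions by unplaced set U, small U first (add the entries for U minus each lowest piece of U):
  |U|=1: {6}:1  {7}:1
  |U|=2: {5,6}:1  {6,7}:2
  |U|=3: {4,5,6}:1  {5,6,7}:3
  |U|=4: {3,4,5,6}:1  {4,5,6,7}:4
  |U|=5: {2,3,4,5,6}:1  {3,4,5,6,7}:5
  |U|=6: {1,3,4,5,6,7}:5  {2,3,4,5,6,7}:6
  start at 0(a): 11
  start at 2(f): 5
sum over floor = 16

16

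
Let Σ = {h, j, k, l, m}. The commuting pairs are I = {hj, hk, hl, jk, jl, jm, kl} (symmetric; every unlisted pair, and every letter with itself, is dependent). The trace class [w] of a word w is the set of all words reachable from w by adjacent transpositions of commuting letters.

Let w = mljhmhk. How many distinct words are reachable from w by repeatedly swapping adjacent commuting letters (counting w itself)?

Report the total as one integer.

#0=m has no predecessor
#1=l depends on [0:m]
#2=j has no predecessor
#3=h depends on [0:m]
#4=m depends on [1:l, 3:h]
#5=h depends on [4:m]
#6=k depends on [4:m]
sources: [0:m, 2:j]
N(rest) = Σ N(rest − s) over sources s of rest; N(one piece) = 1:
  size 1 → [2]=1  [5]=1  [6]=1
  size 2 → [2,5]=2  [2,6]=2  [5,6]=2
  size 3 → [2,5,6]=6  [4,5,6]=2
  size 4 → [1,4,5,6]=2  [2,4,5,6]=8  [3,4,5,6]=2
  size 5 → [1,2,4,5,6]=10  [1,3,4,5,6]=4  [2,3,4,5,6]=10
  first=0(m) contributes 24
  first=2(j) contributes 4
|[w]| = 28

28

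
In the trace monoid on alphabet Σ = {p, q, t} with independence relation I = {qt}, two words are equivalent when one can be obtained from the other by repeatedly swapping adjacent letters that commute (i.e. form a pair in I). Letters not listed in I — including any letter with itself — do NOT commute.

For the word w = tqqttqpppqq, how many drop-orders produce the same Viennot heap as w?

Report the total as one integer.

20

#0=t has no predecessor
#1=q has no predecessor
#2=q depends on [1:q]
#3=t depends on [0:t]
#4=t depends on [3:t]
#5=q depends on [2:q]
#6=p depends on [4:t, 5:q]
#7=p depends on [6:p]
#8=p depends on [7:p]
#9=q depends on [8:p]
#10=q depends on [9:q]
sources: [0:t, 1:q]
N(rest) = Σ N(rest − s) over sources s of rest; N(one piece) = 1:
  size 1 → [10]=1
  size 2 → [9,10]=1
  size 3 → [8,9,10]=1
  size 4 → [7,8,9,10]=1
  size 5 → [6,7,8,9,10]=1
  size 6 → [4,6,7,8,9,10]=1  [5,6,7,8,9,10]=1
  size 7 → [2,5,6,7,8,9,10]=1  [3,4,6,7,8,9,10]=1  [4,5,6,7,8,9,10]=2
  size 8 → [0,3,4,6,7,8,9,10]=1  [1,2,5,6,7,8,9,10]=1  [2,4,5,6,7,8,9,10]=3  [3,4,5,6,7,8,9,10]=3
  size 9 → [0,3,4,5,6,7,8,9,10]=4  [1,2,4,5,6,7,8,9,10]=4  [2,3,4,5,6,7,8,9,10]=6
  first=0(t) contributes 10
  first=1(q) contributes 10
|[w]| = 20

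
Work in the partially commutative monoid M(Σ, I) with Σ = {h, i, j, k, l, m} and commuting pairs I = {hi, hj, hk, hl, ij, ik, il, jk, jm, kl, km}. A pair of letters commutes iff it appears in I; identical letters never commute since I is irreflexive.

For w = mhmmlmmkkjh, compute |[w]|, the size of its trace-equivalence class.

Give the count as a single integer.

220

0(m) covers ∅
1(h) covers 0:m
2(m) covers 1:h
3(m) covers 2:m
4(l) covers 3:m
5(m) covers 4:l
6(m) covers 5:m
7(k) covers ∅
8(k) covers 7:k
9(j) covers 4:l
10(h) covers 6:m
floor of heap: 0:m, 7:k
completions by unplaced set U, small U first (add the entries for U minus each lowest piece of U):
  |U|=1: {8}:1  {9}:1  {10}:1
  |U|=2: {6,10}:1  {7,8}:1  {8,9}:2  {8,10}:2  {9,10}:2
  |U|=3: {5,6,10}:1  {6,8,10}:3  {6,9,10}:3  {7,8,9}:3  {7,8,10}:3  {8,9,10}:6
  |U|=4: {5,6,8,10}:4  {5,6,9,10}:4  {6,7,8,10}:6  {6,8,9,10}:12  {7,8,9,10}:12
  |U|=5: {4,5,6,9,10}:4  {5,6,7,8,10}:10  {5,6,8,9,10}:20  {6,7,8,9,10}:30
  |U|=6: {3,4,5,6,9,10}:4  {4,5,6,8,9,10}:24  {5,6,7,8,9,10}:60
  |U|=7: {2,3,4,5,6,9,10}:4  {3,4,5,6,8,9,10}:28  {4,5,6,7,8,9,10}:84
  |U|=8: {1,2,3,4,5,6,9,10}:4  {2,3,4,5,6,8,9,10}:32  {3,4,5,6,7,8,9,10}:112
  |U|=9: {0,1,2,3,4,5,6,9,10}:4  {1,2,3,4,5,6,8,9,10}:36  {2,3,4,5,6,7,8,9,10}:144
  start at 0(m): 180
  start at 7(k): 40
sum over floor = 220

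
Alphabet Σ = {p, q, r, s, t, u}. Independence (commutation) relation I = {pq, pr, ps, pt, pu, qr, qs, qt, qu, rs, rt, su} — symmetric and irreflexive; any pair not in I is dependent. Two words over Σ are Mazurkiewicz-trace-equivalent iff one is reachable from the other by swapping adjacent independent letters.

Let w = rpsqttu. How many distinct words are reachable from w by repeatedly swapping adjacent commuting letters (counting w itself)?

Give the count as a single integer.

168

piece 0:r — minimal
piece 1:p — minimal
piece 2:s — minimal
piece 3:q — minimal
piece 4:t rests on {2:s}
piece 5:t rests on {4:t}
piece 6:u rests on {0:r, 5:t}
minimal pieces: {0:r, 1:p, 2:s, 3:q}
ways to finish when only these pieces remain (= sum over removing one remaining piece with nothing left below it):
  1 left: {1}→1  {3}→1  {6}→1
  2 left: {0,6}→1  {1,3}→2  {1,6}→2  {3,6}→2  {5,6}→1
  3 left: {0,1,6}→3  {0,3,6}→3  {0,5,6}→2  {1,3,6}→6  {1,5,6}→3  {3,5,6}→3  {4,5,6}→1
  4 left: {0,1,3,6}→12  {0,1,5,6}→8  {0,3,5,6}→8  {0,4,5,6}→3  {1,3,5,6}→12  {1,4,5,6}→4  {2,4,5,6}→1  {3,4,5,6}→4
  5 left: {0,1,3,5,6}→40  {0,1,4,5,6}→15  {0,2,4,5,6}→4  {0,3,4,5,6}→15  {1,2,4,5,6}→5  {1,3,4,5,6}→20  {2,3,4,5,6}→5
  placing 0:r first → 30 extensions
  placing 1:p first → 24 extensions
  placing 2:s first → 90 extensions
  placing 3:q first → 24 extensions
total linear extensions = 168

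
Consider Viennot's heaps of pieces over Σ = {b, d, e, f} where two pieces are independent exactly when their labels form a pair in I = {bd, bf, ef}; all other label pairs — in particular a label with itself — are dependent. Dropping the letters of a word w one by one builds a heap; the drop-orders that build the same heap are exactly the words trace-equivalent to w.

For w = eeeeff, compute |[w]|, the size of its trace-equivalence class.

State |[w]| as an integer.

15

#0=e has no predecessor
#1=e depends on [0:e]
#2=e depends on [1:e]
#3=e depends on [2:e]
#4=f has no predecessor
#5=f depends on [4:f]
sources: [0:e, 4:f]
N(rest) = Σ N(rest − s) over sources s of rest; N(one piece) = 1:
  size 1 → [3]=1  [5]=1
  size 2 → [2,3]=1  [3,5]=2  [4,5]=1
  size 3 → [1,2,3]=1  [2,3,5]=3  [3,4,5]=3
  size 4 → [0,1,2,3]=1  [1,2,3,5]=4  [2,3,4,5]=6
  first=0(e) contributes 10
  first=4(f) contributes 5
|[w]| = 15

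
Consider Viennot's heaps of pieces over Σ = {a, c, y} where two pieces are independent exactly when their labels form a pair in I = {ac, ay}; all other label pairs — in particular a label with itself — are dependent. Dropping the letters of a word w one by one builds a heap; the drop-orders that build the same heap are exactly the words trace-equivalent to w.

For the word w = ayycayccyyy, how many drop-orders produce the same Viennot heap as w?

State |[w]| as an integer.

55

drop 0:a onto floor
drop 1:y onto floor
drop 2:y onto {1:y}
drop 3:c onto {2:y}
drop 4:a onto {0:a}
drop 5:y onto {3:c}
drop 6:c onto {5:y}
drop 7:c onto {6:c}
drop 8:y onto {7:c}
drop 9:y onto {8:y}
drop 10:y onto {9:y}
ground layer = {0:a, 1:y}
drop-orders for the pieces not yet dropped (sum over which currently-grounded one goes next):
  1 to go: {4} 1  {10} 1
  2 to go: {0,4} 1  {4,10} 2  {9,10} 1
  3 to go: {0,4,10} 3  {4,9,10} 3  {8,9,10} 1
  4 to go: {0,4,9,10} 6  {4,8,9,10} 4  {7,8,9,10} 1
  5 to go: {0,4,8,9,10} 10  {4,7,8,9,10} 5  {6,7,8,9,10} 1
  6 to go: {0,4,7,8,9,10} 15  {4,6,7,8,9,10} 6  {5,6,7,8,9,10} 1
  7 to go: {0,4,6,7,8,9,10} 21  {3,5,6,7,8,9,10} 1  {4,5,6,7,8,9,10} 7
  8 to go: {0,4,5,6,7,8,9,10} 28  {2,3,5,6,7,8,9,10} 1  {3,4,5,6,7,8,9,10} 8
  9 to go: {0,3,4,5,6,7,8,9,10} 36  {1,2,3,5,6,7,8,9,10} 1  {2,3,4,5,6,7,8,9,10} 9
  if 0:a drops first: 10 orders
  if 1:y drops first: 45 orders
heap linearizations: 55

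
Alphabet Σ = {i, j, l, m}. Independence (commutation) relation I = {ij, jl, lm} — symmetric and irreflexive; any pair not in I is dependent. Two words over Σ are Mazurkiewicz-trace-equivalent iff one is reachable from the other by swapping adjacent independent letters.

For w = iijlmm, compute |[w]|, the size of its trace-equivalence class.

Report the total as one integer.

drop 0:i onto floor
drop 1:i onto {0:i}
drop 2:j onto floor
drop 3:l onto {1:i}
drop 4:m onto {1:i, 2:j}
drop 5:m onto {4:m}
ground layer = {0:i, 2:j}
drop-orders for the pieces not yet dropped (sum over which currently-grounded one goes next):
  1 to go: {3} 1  {5} 1
  2 to go: {3,5} 2  {4,5} 1
  3 to go: {2,4,5} 1  {3,4,5} 3
  4 to go: {1,3,4,5} 3  {2,3,4,5} 4
  if 0:i drops first: 7 orders
  if 2:j drops first: 3 orders
heap linearizations: 10

10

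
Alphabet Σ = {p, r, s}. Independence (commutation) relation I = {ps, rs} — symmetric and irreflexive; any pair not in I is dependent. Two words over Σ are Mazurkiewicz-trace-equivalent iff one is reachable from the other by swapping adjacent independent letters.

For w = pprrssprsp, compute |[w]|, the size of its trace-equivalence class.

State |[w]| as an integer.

#0=p has no predecessor
#1=p depends on [0:p]
#2=r depends on [1:p]
#3=r depends on [2:r]
#4=s has no predecessor
#5=s depends on [4:s]
#6=p depends on [3:r]
#7=r depends on [6:p]
#8=s depends on [5:s]
#9=p depends on [7:r]
sources: [0:p, 4:s]
N(rest) = Σ N(rest − s) over sources s of rest; N(one piece) = 1:
  size 1 → [8]=1  [9]=1
  size 2 → [5,8]=1  [7,9]=1  [8,9]=2
  size 3 → [4,5,8]=1  [5,8,9]=3  [6,7,9]=1  [7,8,9]=3
  size 4 → [3,6,7,9]=1  [4,5,8,9]=4  [5,7,8,9]=6  [6,7,8,9]=4
  size 5 → [2,3,6,7,9]=1  [3,6,7,8,9]=5  [4,5,7,8,9]=10  [5,6,7,8,9]=10
  size 6 → [1,2,3,6,7,9]=1  [2,3,6,7,8,9]=6  [3,5,6,7,8,9]=15  [4,5,6,7,8,9]=20
  size 7 → [0,1,2,3,6,7,9]=1  [1,2,3,6,7,8,9]=7  [2,3,5,6,7,8,9]=21  [3,4,5,6,7,8,9]=35
  size 8 → [0,1,2,3,6,7,8,9]=8  [1,2,3,5,6,7,8,9]=28  [2,3,4,5,6,7,8,9]=56
  first=0(p) contributes 84
  first=4(s) contributes 36
|[w]| = 120

120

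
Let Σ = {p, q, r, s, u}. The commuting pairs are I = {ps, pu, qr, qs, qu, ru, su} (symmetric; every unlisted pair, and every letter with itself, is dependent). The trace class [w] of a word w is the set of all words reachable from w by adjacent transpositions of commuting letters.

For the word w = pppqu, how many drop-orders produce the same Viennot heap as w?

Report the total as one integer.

piece 0:p — minimal
piece 1:p rests on {0:p}
piece 2:p rests on {1:p}
piece 3:q rests on {2:p}
piece 4:u — minimal
minimal pieces: {0:p, 4:u}
ways to finish when only these pieces remain (= sum over removing one remaining piece with nothing left below it):
  1 left: {3}→1  {4}→1
  2 left: {2,3}→1  {3,4}→2
  3 left: {1,2,3}→1  {2,3,4}→3
  placing 0:p first → 4 extensions
  placing 4:u first → 1 extensions
total linear extensions = 5

5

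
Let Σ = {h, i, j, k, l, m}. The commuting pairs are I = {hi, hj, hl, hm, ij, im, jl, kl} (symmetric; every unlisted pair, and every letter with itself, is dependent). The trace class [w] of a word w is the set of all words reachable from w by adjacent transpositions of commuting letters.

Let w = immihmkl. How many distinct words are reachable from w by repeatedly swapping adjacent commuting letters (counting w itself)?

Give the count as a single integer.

0(i) covers ∅
1(m) covers ∅
2(m) covers 1:m
3(i) covers 0:i
4(h) covers ∅
5(m) covers 2:m
6(k) covers 3:i, 4:h, 5:m
7(l) covers 3:i, 5:m
floor of heap: 0:i, 1:m, 4:h
completions by unplaced set U, small U first (add the entries for U minus each lowest piece of U):
  |U|=1: {6}:1  {7}:1
  |U|=2: {4,6}:1  {6,7}:2
  |U|=3: {3,6,7}:2  {4,6,7}:3  {5,6,7}:2
  |U|=4: {0,3,6,7}:2  {2,5,6,7}:2  {3,4,6,7}:5  {3,5,6,7}:4  {4,5,6,7}:5
  |U|=5: {0,3,4,6,7}:7  {0,3,5,6,7}:6  {1,2,5,6,7}:2  {2,3,5,6,7}:6  {2,4,5,6,7}:7  {3,4,5,6,7}:14
  |U|=6: {0,2,3,5,6,7}:12  {0,3,4,5,6,7}:27  {1,2,3,5,6,7}:8  {1,2,4,5,6,7}:9  {2,3,4,5,6,7}:27
  start at 0(i): 44
  start at 1(m): 66
  start at 4(h): 20
sum over floor = 130

130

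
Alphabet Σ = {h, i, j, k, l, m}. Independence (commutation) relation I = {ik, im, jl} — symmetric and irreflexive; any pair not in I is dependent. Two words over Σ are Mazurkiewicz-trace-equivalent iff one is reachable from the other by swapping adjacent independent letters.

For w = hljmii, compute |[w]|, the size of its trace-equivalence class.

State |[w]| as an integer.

6

#0=h has no predecessor
#1=l depends on [0:h]
#2=j depends on [0:h]
#3=m depends on [1:l, 2:j]
#4=i depends on [1:l, 2:j]
#5=i depends on [4:i]
sources: [0:h]
N(rest) = Σ N(rest − s) over sources s of rest; N(one piece) = 1:
  size 1 → [3]=1  [5]=1
  size 2 → [3,5]=2  [4,5]=1
  size 3 → [3,4,5]=3
  size 4 → [1,3,4,5]=3  [2,3,4,5]=3
  first=0(h) contributes 6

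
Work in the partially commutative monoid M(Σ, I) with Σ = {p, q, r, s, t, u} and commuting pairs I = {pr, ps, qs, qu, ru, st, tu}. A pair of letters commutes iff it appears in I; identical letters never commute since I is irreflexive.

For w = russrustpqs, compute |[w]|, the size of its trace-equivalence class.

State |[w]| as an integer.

0(r) covers ∅
1(u) covers ∅
2(s) covers 0:r, 1:u
3(s) covers 2:s
4(r) covers 3:s
5(u) covers 3:s
6(s) covers 4:r, 5:u
7(t) covers 4:r
8(p) covers 5:u, 7:t
9(q) covers 8:p
10(s) covers 6:s
floor of heap: 0:r, 1:u
completions by unplaced set U, small U first (add the entries for U minus each lowest piece of U):
  |U|=1: {9}:1  {10}:1
  |U|=2: {6,10}:1  {8,9}:1  {9,10}:2
  |U|=3: {6,9,10}:3  {7,8,9}:1  {8,9,10}:3
  |U|=4: {6,8,9,10}:6  {7,8,9,10}:4
  |U|=5: {5,6,8,9,10}:6  {6,7,8,9,10}:10
  |U|=6: {4,6,7,8,9,10}:10  {5,6,7,8,9,10}:16
  |U|=7: {4,5,6,7,8,9,10}:26
  |U|=8: {3,4,5,6,7,8,9,10}:26
  |U|=9: {2,3,4,5,6,7,8,9,10}:26
  start at 0(r): 26
  start at 1(u): 26
sum over floor = 52

52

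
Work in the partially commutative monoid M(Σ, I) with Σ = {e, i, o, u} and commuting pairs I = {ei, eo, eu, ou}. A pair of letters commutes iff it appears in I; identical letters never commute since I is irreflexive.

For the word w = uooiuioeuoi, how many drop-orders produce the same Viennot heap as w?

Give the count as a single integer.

99

piece 0:u — minimal
piece 1:o — minimal
piece 2:o rests on {1:o}
piece 3:i rests on {0:u, 2:o}
piece 4:u rests on {3:i}
piece 5:i rests on {4:u}
piece 6:o rests on {5:i}
piece 7:e — minimal
piece 8:u rests on {5:i}
piece 9:o rests on {6:o}
piece 10:i rests on {8:u, 9:o}
minimal pieces: {0:u, 1:o, 7:e}
ways to finish when only these pieces remain (= sum over removing one remaining piece with nothing left below it):
  1 left: {7}→1  {10}→1
  2 left: {7,10}→2  {8,10}→1  {9,10}→1
  3 left: {6,9,10}→1  {7,8,10}→3  {7,9,10}→3  {8,9,10}→2
  4 left: {6,7,9,10}→4  {6,8,9,10}→3  {7,8,9,10}→8
  5 left: {5,6,8,9,10}→3  {6,7,8,9,10}→15
  6 left: {4,5,6,8,9,10}→3  {5,6,7,8,9,10}→18
  7 left: {3,4,5,6,8,9,10}→3  {4,5,6,7,8,9,10}→21
  8 left: {0,3,4,5,6,8,9,10}→3  {2,3,4,5,6,8,9,10}→3  {3,4,5,6,7,8,9,10}→24
  9 left: {0,2,3,4,5,6,8,9,10}→6  {0,3,4,5,6,7,8,9,10}→27  {1,2,3,4,5,6,8,9,10}→3  {2,3,4,5,6,7,8,9,10}→27
  placing 0:u first → 30 extensions
  placing 1:o first → 60 extensions
  placing 7:e first → 9 extensions
total linear extensions = 99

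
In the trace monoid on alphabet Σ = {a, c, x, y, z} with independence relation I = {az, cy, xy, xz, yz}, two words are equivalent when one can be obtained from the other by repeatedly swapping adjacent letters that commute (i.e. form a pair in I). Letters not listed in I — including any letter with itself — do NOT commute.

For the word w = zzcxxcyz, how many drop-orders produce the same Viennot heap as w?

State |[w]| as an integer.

8

piece 0:z — minimal
piece 1:z rests on {0:z}
piece 2:c rests on {1:z}
piece 3:x rests on {2:c}
piece 4:x rests on {3:x}
piece 5:c rests on {4:x}
piece 6:y — minimal
piece 7:z rests on {5:c}
minimal pieces: {0:z, 6:y}
ways to finish when only these pieces remain (= sum over removing one remaining piece with nothing left below it):
  1 left: {6}→1  {7}→1
  2 left: {5,7}→1  {6,7}→2
  3 left: {4,5,7}→1  {5,6,7}→3
  4 left: {3,4,5,7}→1  {4,5,6,7}→4
  5 left: {2,3,4,5,7}→1  {3,4,5,6,7}→5
  6 left: {1,2,3,4,5,7}→1  {2,3,4,5,6,7}→6
  placing 0:z first → 7 extensions
  placing 6:y first → 1 extensions
total linear extensions = 8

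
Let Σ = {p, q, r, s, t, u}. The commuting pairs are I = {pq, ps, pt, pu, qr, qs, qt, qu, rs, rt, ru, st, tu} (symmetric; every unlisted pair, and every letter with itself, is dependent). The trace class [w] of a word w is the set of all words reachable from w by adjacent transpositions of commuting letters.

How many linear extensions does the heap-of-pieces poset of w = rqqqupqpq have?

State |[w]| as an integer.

504

drop 0:r onto floor
drop 1:q onto floor
drop 2:q onto {1:q}
drop 3:q onto {2:q}
drop 4:u onto floor
drop 5:p onto {0:r}
drop 6:q onto {3:q}
drop 7:p onto {5:p}
drop 8:q onto {6:q}
ground layer = {0:r, 1:q, 4:u}
drop-orders for the pieces not yet dropped (sum over which currently-grounded one goes next):
  1 to go: {4} 1  {7} 1  {8} 1
  2 to go: {4,7} 2  {4,8} 2  {5,7} 1  {6,8} 1  {7,8} 2
  3 to go: {0,5,7} 1  {3,6,8} 1  {4,5,7} 3  {4,6,8} 3  {4,7,8} 6  {5,7,8} 3  {6,7,8} 3
  4 to go: {0,4,5,7} 4  {0,5,7,8} 4  {2,3,6,8} 1  {3,4,6,8} 4  {3,6,7,8} 4  {4,5,7,8} 12  {4,6,7,8} 12  {5,6,7,8} 6
  5 to go: {0,4,5,7,8} 20  {0,5,6,7,8} 10  {1,2,3,6,8} 1  {2,3,4,6,8} 5  {2,3,6,7,8} 5  {3,4,6,7,8} 20  {3,5,6,7,8} 10  {4,5,6,7,8} 30
  6 to go: {0,3,5,6,7,8} 20  {0,4,5,6,7,8} 60  {1,2,3,4,6,8} 6  {1,2,3,6,7,8} 6  {2,3,4,6,7,8} 30  {2,3,5,6,7,8} 15  {3,4,5,6,7,8} 60
  7 to go: {0,2,3,5,6,7,8} 35  {0,3,4,5,6,7,8} 140  {1,2,3,4,6,7,8} 42  {1,2,3,5,6,7,8} 21  {2,3,4,5,6,7,8} 105
  if 0:r drops first: 168 orders
  if 1:q drops first: 280 orders
  if 4:u drops first: 56 orders
heap linearizations: 504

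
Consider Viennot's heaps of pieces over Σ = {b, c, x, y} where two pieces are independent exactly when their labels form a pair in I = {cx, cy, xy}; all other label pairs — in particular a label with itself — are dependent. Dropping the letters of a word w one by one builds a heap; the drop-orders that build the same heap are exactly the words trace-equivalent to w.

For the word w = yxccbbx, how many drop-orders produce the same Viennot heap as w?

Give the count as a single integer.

12

0(y) covers ∅
1(x) covers ∅
2(c) covers ∅
3(c) covers 2:c
4(b) covers 0:y, 1:x, 3:c
5(b) covers 4:b
6(x) covers 5:b
floor of heap: 0:y, 1:x, 2:c
completions by unplaced set U, small U first (add the entries for U minus each lowest piece of U):
  |U|=1: {6}:1
  |U|=2: {5,6}:1
  |U|=3: {4,5,6}:1
  |U|=4: {0,4,5,6}:1  {1,4,5,6}:1  {3,4,5,6}:1
  |U|=5: {0,1,4,5,6}:2  {0,3,4,5,6}:2  {1,3,4,5,6}:2  {2,3,4,5,6}:1
  start at 0(y): 3
  start at 1(x): 3
  start at 2(c): 6
sum over floor = 12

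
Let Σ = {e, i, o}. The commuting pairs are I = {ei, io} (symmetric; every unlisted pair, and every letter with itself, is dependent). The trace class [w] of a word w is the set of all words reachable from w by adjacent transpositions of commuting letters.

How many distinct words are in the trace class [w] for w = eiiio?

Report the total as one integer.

10

piece 0:e — minimal
piece 1:i — minimal
piece 2:i rests on {1:i}
piece 3:i rests on {2:i}
piece 4:o rests on {0:e}
minimal pieces: {0:e, 1:i}
ways to finish when only these pieces remain (= sum over removing one remaining piece with nothing left below it):
  1 left: {3}→1  {4}→1
  2 left: {0,4}→1  {2,3}→1  {3,4}→2
  3 left: {0,3,4}→3  {1,2,3}→1  {2,3,4}→3
  placing 0:e first → 4 extensions
  placing 1:i first → 6 extensions
total linear extensions = 10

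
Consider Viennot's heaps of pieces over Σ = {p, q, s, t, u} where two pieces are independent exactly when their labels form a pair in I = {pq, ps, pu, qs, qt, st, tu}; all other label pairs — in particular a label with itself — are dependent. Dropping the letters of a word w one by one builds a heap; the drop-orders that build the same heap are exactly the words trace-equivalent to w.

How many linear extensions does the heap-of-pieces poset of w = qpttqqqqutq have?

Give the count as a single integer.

0(q) covers ∅
1(p) covers ∅
2(t) covers 1:p
3(t) covers 2:t
4(q) covers 0:q
5(q) covers 4:q
6(q) covers 5:q
7(q) covers 6:q
8(u) covers 7:q
9(t) covers 3:t
10(q) covers 8:u
floor of heap: 0:q, 1:p
completions by unplaced set U, small U first (add the entries for U minus each lowest piece of U):
  |U|=1: {9}:1  {10}:1
  |U|=2: {3,9}:1  {8,10}:1  {9,10}:2
  |U|=3: {2,3,9}:1  {3,9,10}:3  {7,8,10}:1  {8,9,10}:3
  |U|=4: {1,2,3,9}:1  {2,3,9,10}:4  {3,8,9,10}:6  {6,7,8,10}:1  {7,8,9,10}:4
  |U|=5: {1,2,3,9,10}:5  {2,3,8,9,10}:10  {3,7,8,9,10}:10  {5,6,7,8,10}:1  {6,7,8,9,10}:5
  |U|=6: {1,2,3,8,9,10}:15  {2,3,7,8,9,10}:20  {3,6,7,8,9,10}:15  {4,5,6,7,8,10}:1  {5,6,7,8,9,10}:6
  |U|=7: {0,4,5,6,7,8,10}:1  {1,2,3,7,8,9,10}:35  {2,3,6,7,8,9,10}:35  {3,5,6,7,8,9,10}:21  {4,5,6,7,8,9,10}:7
  |U|=8: {0,4,5,6,7,8,9,10}:8  {1,2,3,6,7,8,9,10}:70  {2,3,5,6,7,8,9,10}:56  {3,4,5,6,7,8,9,10}:28
  |U|=9: {0,3,4,5,6,7,8,9,10}:36  {1,2,3,5,6,7,8,9,10}:126  {2,3,4,5,6,7,8,9,10}:84
  start at 0(q): 210
  start at 1(p): 120
sum over floor = 330

330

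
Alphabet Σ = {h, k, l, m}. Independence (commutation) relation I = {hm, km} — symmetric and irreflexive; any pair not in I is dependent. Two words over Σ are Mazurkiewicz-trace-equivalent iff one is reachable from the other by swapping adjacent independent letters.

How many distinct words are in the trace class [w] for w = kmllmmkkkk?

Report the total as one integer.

#0=k has no predecessor
#1=m has no predecessor
#2=l depends on [0:k, 1:m]
#3=l depends on [2:l]
#4=m depends on [3:l]
#5=m depends on [4:m]
#6=k depends on [3:l]
#7=k depends on [6:k]
#8=k depends on [7:k]
#9=k depends on [8:k]
sources: [0:k, 1:m]
N(rest) = Σ N(rest − s) over sources s of rest; N(one piece) = 1:
  size 1 → [5]=1  [9]=1
  size 2 → [4,5]=1  [5,9]=2  [8,9]=1
  size 3 → [4,5,9]=3  [5,8,9]=3  [7,8,9]=1
  size 4 → [4,5,8,9]=6  [5,7,8,9]=4  [6,7,8,9]=1
  size 5 → [4,5,7,8,9]=10  [5,6,7,8,9]=5
  size 6 → [4,5,6,7,8,9]=15
  size 7 → [3,4,5,6,7,8,9]=15
  size 8 → [2,3,4,5,6,7,8,9]=15
  first=0(k) contributes 15
  first=1(m) contributes 15
|[w]| = 30

30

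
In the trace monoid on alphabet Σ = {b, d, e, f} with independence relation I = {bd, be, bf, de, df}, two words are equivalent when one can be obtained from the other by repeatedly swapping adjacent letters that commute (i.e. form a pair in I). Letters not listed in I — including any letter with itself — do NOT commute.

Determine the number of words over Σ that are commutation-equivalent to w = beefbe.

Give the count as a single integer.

drop 0:b onto floor
drop 1:e onto floor
drop 2:e onto {1:e}
drop 3:f onto {2:e}
drop 4:b onto {0:b}
drop 5:e onto {3:f}
ground layer = {0:b, 1:e}
drop-orders for the pieces not yet dropped (sum over which currently-grounded one goes next):
  1 to go: {4} 1  {5} 1
  2 to go: {0,4} 1  {3,5} 1  {4,5} 2
  3 to go: {0,4,5} 3  {2,3,5} 1  {3,4,5} 3
  4 to go: {0,3,4,5} 6  {1,2,3,5} 1  {2,3,4,5} 4
  if 0:b drops first: 5 orders
  if 1:e drops first: 10 orders
heap linearizations: 15

15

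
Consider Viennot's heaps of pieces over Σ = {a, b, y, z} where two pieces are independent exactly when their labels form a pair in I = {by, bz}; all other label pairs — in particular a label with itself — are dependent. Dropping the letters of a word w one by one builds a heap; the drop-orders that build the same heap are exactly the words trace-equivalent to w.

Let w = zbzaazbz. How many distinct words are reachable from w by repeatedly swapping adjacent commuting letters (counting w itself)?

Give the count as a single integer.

9

piece 0:z — minimal
piece 1:b — minimal
piece 2:z rests on {0:z}
piece 3:a rests on {1:b, 2:z}
piece 4:a rests on {3:a}
piece 5:z rests on {4:a}
piece 6:b rests on {4:a}
piece 7:z rests on {5:z}
minimal pieces: {0:z, 1:b}
ways to finish when only these pieces remain (= sum over removing one remaining piece with nothing left below it):
  1 left: {6}→1  {7}→1
  2 left: {5,7}→1  {6,7}→2
  3 left: {5,6,7}→3
  4 left: {4,5,6,7}→3
  5 left: {3,4,5,6,7}→3
  6 left: {1,3,4,5,6,7}→3  {2,3,4,5,6,7}→3
  placing 0:z first → 6 extensions
  placing 1:b first → 3 extensions
total linear extensions = 9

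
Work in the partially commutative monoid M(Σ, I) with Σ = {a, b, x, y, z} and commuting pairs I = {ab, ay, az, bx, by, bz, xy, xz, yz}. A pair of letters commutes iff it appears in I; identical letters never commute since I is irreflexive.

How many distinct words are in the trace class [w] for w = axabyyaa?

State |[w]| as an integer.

168

0(a) covers ∅
1(x) covers 0:a
2(a) covers 1:x
3(b) covers ∅
4(y) covers ∅
5(y) covers 4:y
6(a) covers 2:a
7(a) covers 6:a
floor of heap: 0:a, 3:b, 4:y
completions by unplaced set U, small U first (add the entries for U minus each lowest piece of U):
  |U|=1: {3}:1  {5}:1  {7}:1
  |U|=2: {3,5}:2  {3,7}:2  {4,5}:1  {5,7}:2  {6,7}:1
  |U|=3: {2,6,7}:1  {3,4,5}:3  {3,5,7}:6  {3,6,7}:3  {4,5,7}:3  {5,6,7}:3
  |U|=4: {1,2,6,7}:1  {2,3,6,7}:4  {2,5,6,7}:4  {3,4,5,7}:12  {3,5,6,7}:12  {4,5,6,7}:6
  |U|=5: {0,1,2,6,7}:1  {1,2,3,6,7}:5  {1,2,5,6,7}:5  {2,3,5,6,7}:20  {2,4,5,6,7}:10  {3,4,5,6,7}:30
  |U|=6: {0,1,2,3,6,7}:6  {0,1,2,5,6,7}:6  {1,2,3,5,6,7}:30  {1,2,4,5,6,7}:15  {2,3,4,5,6,7}:60
  start at 0(a): 105
  start at 3(b): 21
  start at 4(y): 42
sum over floor = 168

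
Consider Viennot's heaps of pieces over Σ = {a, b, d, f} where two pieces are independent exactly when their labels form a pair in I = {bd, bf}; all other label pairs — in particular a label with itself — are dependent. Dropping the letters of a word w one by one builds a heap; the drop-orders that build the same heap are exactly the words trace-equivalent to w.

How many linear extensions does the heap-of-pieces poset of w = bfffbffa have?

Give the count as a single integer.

drop 0:b onto floor
drop 1:f onto floor
drop 2:f onto {1:f}
drop 3:f onto {2:f}
drop 4:b onto {0:b}
drop 5:f onto {3:f}
drop 6:f onto {5:f}
drop 7:a onto {4:b, 6:f}
ground layer = {0:b, 1:f}
drop-orders for the pieces not yet dropped (sum over which currently-grounded one goes next):
  1 to go: {7} 1
  2 to go: {4,7} 1  {6,7} 1
  3 to go: {0,4,7} 1  {4,6,7} 2  {5,6,7} 1
  4 to go: {0,4,6,7} 3  {3,5,6,7} 1  {4,5,6,7} 3
  5 to go: {0,4,5,6,7} 6  {2,3,5,6,7} 1  {3,4,5,6,7} 4
  6 to go: {0,3,4,5,6,7} 10  {1,2,3,5,6,7} 1  {2,3,4,5,6,7} 5
  if 0:b drops first: 6 orders
  if 1:f drops first: 15 orders
heap linearizations: 21

21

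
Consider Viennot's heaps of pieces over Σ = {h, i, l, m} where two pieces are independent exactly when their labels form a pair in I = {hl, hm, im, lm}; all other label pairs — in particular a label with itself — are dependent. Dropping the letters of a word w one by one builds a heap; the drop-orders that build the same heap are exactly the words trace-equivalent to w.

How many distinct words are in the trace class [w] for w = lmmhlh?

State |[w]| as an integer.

90

0(l) covers ∅
1(m) covers ∅
2(m) covers 1:m
3(h) covers ∅
4(l) covers 0:l
5(h) covers 3:h
floor of heap: 0:l, 1:m, 3:h
completions by unplaced set U, small U first (add the entries for U minus each lowest piece of U):
  |U|=1: {2}:1  {4}:1  {5}:1
  |U|=2: {0,4}:1  {1,2}:1  {2,4}:2  {2,5}:2  {3,5}:1  {4,5}:2
  |U|=3: {0,2,4}:3  {0,4,5}:3  {1,2,4}:3  {1,2,5}:3  {2,3,5}:3  {2,4,5}:6  {3,4,5}:3
  |U|=4: {0,1,2,4}:6  {0,2,4,5}:12  {0,3,4,5}:6  {1,2,3,5}:6  {1,2,4,5}:12  {2,3,4,5}:12
  start at 0(l): 30
  start at 1(m): 30
  start at 3(h): 30
sum over floor = 90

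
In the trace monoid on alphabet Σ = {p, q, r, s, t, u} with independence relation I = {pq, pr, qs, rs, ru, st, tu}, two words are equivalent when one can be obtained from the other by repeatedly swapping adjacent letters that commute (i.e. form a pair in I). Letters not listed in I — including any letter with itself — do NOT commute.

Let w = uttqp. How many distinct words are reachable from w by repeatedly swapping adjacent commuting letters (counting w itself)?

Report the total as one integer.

drop 0:u onto floor
drop 1:t onto floor
drop 2:t onto {1:t}
drop 3:q onto {0:u, 2:t}
drop 4:p onto {0:u, 2:t}
ground layer = {0:u, 1:t}
drop-orders for the pieces not yet dropped (sum over which currently-grounded one goes next):
  1 to go: {3} 1  {4} 1
  2 to go: {3,4} 2
  3 to go: {0,3,4} 2  {2,3,4} 2
  if 0:u drops first: 2 orders
  if 1:t drops first: 4 orders
heap linearizations: 6

6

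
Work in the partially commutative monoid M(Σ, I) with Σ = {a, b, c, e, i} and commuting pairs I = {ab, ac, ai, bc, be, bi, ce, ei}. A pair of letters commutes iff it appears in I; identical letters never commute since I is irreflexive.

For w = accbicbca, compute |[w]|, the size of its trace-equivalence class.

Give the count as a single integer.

0(a) covers ∅
1(c) covers ∅
2(c) covers 1:c
3(b) covers ∅
4(i) covers 2:c
5(c) covers 4:i
6(b) covers 3:b
7(c) covers 5:c
8(a) covers 0:a
floor of heap: 0:a, 1:c, 3:b
completions by unplaced set U, small U first (add the entries for U minus each lowest piece of U):
  |U|=1: {6}:1  {7}:1  {8}:1
  |U|=2: {0,8}:1  {3,6}:1  {5,7}:1  {6,7}:2  {6,8}:2  {7,8}:2
  |U|=3: {0,6,8}:3  {0,7,8}:3  {3,6,7}:3  {3,6,8}:3  {4,5,7}:1  {5,6,7}:3  {5,7,8}:3  {6,7,8}:6
  |U|=4: {0,3,6,8}:6  {0,5,7,8}:6  {0,6,7,8}:12  {2,4,5,7}:1  {3,5,6,7}:6  {3,6,7,8}:12  {4,5,6,7}:4  {4,5,7,8}:4  {5,6,7,8}:12
  |U|=5: {0,3,6,7,8}:30  {0,4,5,7,8}:10  {0,5,6,7,8}:30  {1,2,4,5,7}:1  {2,4,5,6,7}:5  {2,4,5,7,8}:5  {3,4,5,6,7}:10  {3,5,6,7,8}:30  {4,5,6,7,8}:20
  |U|=6: {0,2,4,5,7,8}:15  {0,3,5,6,7,8}:90  {0,4,5,6,7,8}:60  {1,2,4,5,6,7}:6  {1,2,4,5,7,8}:6  {2,3,4,5,6,7}:15  {2,4,5,6,7,8}:30  {3,4,5,6,7,8}:60
  |U|=7: {0,1,2,4,5,7,8}:21  {0,2,4,5,6,7,8}:105  {0,3,4,5,6,7,8}:210  {1,2,3,4,5,6,7}:21  {1,2,4,5,6,7,8}:42  {2,3,4,5,6,7,8}:105
  start at 0(a): 168
  start at 1(c): 420
  start at 3(b): 168
sum over floor = 756

756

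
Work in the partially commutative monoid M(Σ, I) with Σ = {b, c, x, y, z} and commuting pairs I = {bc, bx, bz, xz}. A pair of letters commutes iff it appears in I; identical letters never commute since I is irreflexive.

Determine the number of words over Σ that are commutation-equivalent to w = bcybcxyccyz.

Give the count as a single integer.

#0=b has no predecessor
#1=c has no predecessor
#2=y depends on [0:b, 1:c]
#3=b depends on [2:y]
#4=c depends on [2:y]
#5=x depends on [4:c]
#6=y depends on [3:b, 5:x]
#7=c depends on [6:y]
#8=c depends on [7:c]
#9=y depends on [8:c]
#10=z depends on [9:y]
sources: [0:b, 1:c]
N(rest) = Σ N(rest − s) over sources s of rest; N(one piece) = 1:
  size 1 → [10]=1
  size 2 → [9,10]=1
  size 3 → [8,9,10]=1
  size 4 → [7,8,9,10]=1
  size 5 → [6,7,8,9,10]=1
  size 6 → [3,6,7,8,9,10]=1  [5,6,7,8,9,10]=1
  size 7 → [3,5,6,7,8,9,10]=2  [4,5,6,7,8,9,10]=1
  size 8 → [3,4,5,6,7,8,9,10]=3
  size 9 → [2,3,4,5,6,7,8,9,10]=3
  first=0(b) contributes 3
  first=1(c) contributes 3
|[w]| = 6

6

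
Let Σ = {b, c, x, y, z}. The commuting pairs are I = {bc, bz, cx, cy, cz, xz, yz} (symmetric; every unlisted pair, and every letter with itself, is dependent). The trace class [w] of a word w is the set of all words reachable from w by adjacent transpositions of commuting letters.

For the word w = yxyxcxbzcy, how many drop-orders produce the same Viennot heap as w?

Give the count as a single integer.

piece 0:y — minimal
piece 1:x rests on {0:y}
piece 2:y rests on {1:x}
piece 3:x rests on {2:y}
piece 4:c — minimal
piece 5:x rests on {3:x}
piece 6:b rests on {5:x}
piece 7:z — minimal
piece 8:c rests on {4:c}
piece 9:y rests on {6:b}
minimal pieces: {0:y, 4:c, 7:z}
ways to finish when only these pieces remain (= sum over removing one remaining piece with nothing left below it):
  1 left: {7}→1  {8}→1  {9}→1
  2 left: {4,8}→1  {6,9}→1  {7,8}→2  {7,9}→2  {8,9}→2
  3 left: {4,7,8}→3  {4,8,9}→3  {5,6,9}→1  {6,7,9}→3  {6,8,9}→3  {7,8,9}→6
  4 left: {3,5,6,9}→1  {4,6,8,9}→6  {4,7,8,9}→12  {5,6,7,9}→4  {5,6,8,9}→4  {6,7,8,9}→12
  5 left: {2,3,5,6,9}→1  {3,5,6,7,9}→5  {3,5,6,8,9}→5  {4,5,6,8,9}→10  {4,6,7,8,9}→30  {5,6,7,8,9}→20
  6 left: {1,2,3,5,6,9}→1  {2,3,5,6,7,9}→6  {2,3,5,6,8,9}→6  {3,4,5,6,8,9}→15  {3,5,6,7,8,9}→30  {4,5,6,7,8,9}→60
  7 left: {0,1,2,3,5,6,9}→1  {1,2,3,5,6,7,9}→7  {1,2,3,5,6,8,9}→7  {2,3,4,5,6,8,9}→21  {2,3,5,6,7,8,9}→42  {3,4,5,6,7,8,9}→105
  8 left: {0,1,2,3,5,6,7,9}→8  {0,1,2,3,5,6,8,9}→8  {1,2,3,4,5,6,8,9}→28  {1,2,3,5,6,7,8,9}→56  {2,3,4,5,6,7,8,9}→168
  placing 0:y first → 252 extensions
  placing 4:c first → 72 extensions
  placing 7:z first → 36 extensions
total linear extensions = 360

360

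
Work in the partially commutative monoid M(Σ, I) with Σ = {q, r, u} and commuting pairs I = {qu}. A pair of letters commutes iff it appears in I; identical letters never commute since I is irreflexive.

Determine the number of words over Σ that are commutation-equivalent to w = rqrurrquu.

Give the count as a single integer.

3

drop 0:r onto floor
drop 1:q onto {0:r}
drop 2:r onto {1:q}
drop 3:u onto {2:r}
drop 4:r onto {3:u}
drop 5:r onto {4:r}
drop 6:q onto {5:r}
drop 7:u onto {5:r}
drop 8:u onto {7:u}
ground layer = {0:r}
drop-orders for the pieces not yet dropped (sum over which currently-grounded one goes next):
  1 to go: {6} 1  {8} 1
  2 to go: {6,8} 2  {7,8} 1
  3 to go: {6,7,8} 3
  4 to go: {5,6,7,8} 3
  5 to go: {4,5,6,7,8} 3
  6 to go: {3,4,5,6,7,8} 3
  7 to go: {2,3,4,5,6,7,8} 3
  if 0:r drops first: 3 orders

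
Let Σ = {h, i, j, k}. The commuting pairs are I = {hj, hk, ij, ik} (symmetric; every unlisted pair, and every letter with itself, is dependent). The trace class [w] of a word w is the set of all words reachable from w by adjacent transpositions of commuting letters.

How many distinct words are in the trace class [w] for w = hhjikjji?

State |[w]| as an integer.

#0=h has no predecessor
#1=h depends on [0:h]
#2=j has no predecessor
#3=i depends on [1:h]
#4=k depends on [2:j]
#5=j depends on [4:k]
#6=j depends on [5:j]
#7=i depends on [3:i]
sources: [0:h, 2:j]
N(rest) = Σ N(rest − s) over sources s of rest; N(one piece) = 1:
  size 1 → [6]=1  [7]=1
  size 2 → [3,7]=1  [5,6]=1  [6,7]=2
  size 3 → [1,3,7]=1  [3,6,7]=3  [4,5,6]=1  [5,6,7]=3
  size 4 → [0,1,3,7]=1  [1,3,6,7]=4  [2,4,5,6]=1  [3,5,6,7]=6  [4,5,6,7]=4
  size 5 → [0,1,3,6,7]=5  [1,3,5,6,7]=10  [2,4,5,6,7]=5  [3,4,5,6,7]=10
  size 6 → [0,1,3,5,6,7]=15  [1,3,4,5,6,7]=20  [2,3,4,5,6,7]=15
  first=0(h) contributes 35
  first=2(j) contributes 35
|[w]| = 70

70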